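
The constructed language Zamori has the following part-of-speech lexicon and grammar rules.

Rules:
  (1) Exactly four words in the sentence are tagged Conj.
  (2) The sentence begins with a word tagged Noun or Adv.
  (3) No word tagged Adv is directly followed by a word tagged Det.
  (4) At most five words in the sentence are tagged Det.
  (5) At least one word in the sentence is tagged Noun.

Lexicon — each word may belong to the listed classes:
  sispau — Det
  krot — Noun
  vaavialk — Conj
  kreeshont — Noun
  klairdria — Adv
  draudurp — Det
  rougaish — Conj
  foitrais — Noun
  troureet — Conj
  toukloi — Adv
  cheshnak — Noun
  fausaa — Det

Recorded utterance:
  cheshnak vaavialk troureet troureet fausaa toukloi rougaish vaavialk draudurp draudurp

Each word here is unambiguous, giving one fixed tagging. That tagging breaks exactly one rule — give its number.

1

Fixed tagging: Noun Conj Conj Conj Det Adv Conj Conj Det Det.
Applying the rules: R1 ✗, R2 ✓, R3 ✓, R4 ✓, R5 ✓.
Only rule 1 fails.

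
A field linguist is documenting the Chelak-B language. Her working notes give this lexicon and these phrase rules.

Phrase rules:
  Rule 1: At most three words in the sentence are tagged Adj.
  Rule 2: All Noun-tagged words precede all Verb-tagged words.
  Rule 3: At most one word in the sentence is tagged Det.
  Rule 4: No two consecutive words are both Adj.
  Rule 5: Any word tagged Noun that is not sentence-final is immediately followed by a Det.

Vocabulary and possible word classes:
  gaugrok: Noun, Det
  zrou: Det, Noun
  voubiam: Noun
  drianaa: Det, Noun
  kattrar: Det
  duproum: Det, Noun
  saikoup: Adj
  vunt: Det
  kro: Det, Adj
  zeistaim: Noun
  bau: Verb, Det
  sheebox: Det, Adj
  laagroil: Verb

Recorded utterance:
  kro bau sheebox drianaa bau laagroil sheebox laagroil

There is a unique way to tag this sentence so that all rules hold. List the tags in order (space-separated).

Adj Verb Adj Det Verb Verb Adj Verb

Candidates per position — 1:kro {Det,Adj}; 2:bau {Verb,Det}; 3:sheebox {Det,Adj}; 4:drianaa {Det,Noun}; 5:bau {Verb,Det}; 6:laagroil {Verb}; 7:sheebox {Det,Adj}; 8:laagroil {Verb}.
The remaining ambiguous positions (1, 2, 3, 4, 5, 7) are resolved jointly — only one combination satisfies every rule.
So the tagging must be: Adj Verb Adj Det Verb Verb Adj Verb.
Rule-by-rule: rule 1 ok; rule 2 ok; rule 3 ok; rule 4 ok; rule 5 ok.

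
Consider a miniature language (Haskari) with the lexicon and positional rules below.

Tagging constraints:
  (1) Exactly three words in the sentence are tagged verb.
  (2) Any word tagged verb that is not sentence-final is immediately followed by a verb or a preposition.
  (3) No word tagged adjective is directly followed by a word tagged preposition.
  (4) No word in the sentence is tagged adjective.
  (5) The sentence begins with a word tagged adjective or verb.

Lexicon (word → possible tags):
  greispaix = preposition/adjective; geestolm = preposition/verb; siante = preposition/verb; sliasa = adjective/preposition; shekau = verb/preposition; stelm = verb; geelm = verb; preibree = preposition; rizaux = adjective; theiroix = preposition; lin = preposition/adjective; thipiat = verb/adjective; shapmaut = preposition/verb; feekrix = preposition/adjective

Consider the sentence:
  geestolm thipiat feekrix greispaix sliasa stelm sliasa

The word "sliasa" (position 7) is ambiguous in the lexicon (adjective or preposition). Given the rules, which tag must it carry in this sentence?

Candidates per position — 1:geestolm {preposition,verb}; 2:thipiat {verb,adjective}; 3:feekrix {preposition,adjective}; 4:greispaix {preposition,adjective}; 5:sliasa {adjective,preposition}; 6:stelm {verb}; 7:sliasa {adjective,preposition}.
At position 1, choosing preposition makes rule 1 impossible to satisfy; hence verb.
At position 2, choosing adjective makes rule 1 impossible to satisfy; hence verb.
At position 3, choosing adjective makes rule 2 impossible to satisfy; hence preposition.
At position 4, choosing adjective makes rule 4 impossible to satisfy; hence preposition.
At position 5, choosing adjective makes rule 4 impossible to satisfy; hence preposition.
At position 7, choosing adjective makes rule 2 impossible to satisfy; hence preposition.
So the tagging must be: verb verb preposition preposition preposition verb preposition.
Verifying each rule — rule 1 ✓; rule 2 ✓; rule 3 ✓; rule 4 ✓; rule 5 ✓.

preposition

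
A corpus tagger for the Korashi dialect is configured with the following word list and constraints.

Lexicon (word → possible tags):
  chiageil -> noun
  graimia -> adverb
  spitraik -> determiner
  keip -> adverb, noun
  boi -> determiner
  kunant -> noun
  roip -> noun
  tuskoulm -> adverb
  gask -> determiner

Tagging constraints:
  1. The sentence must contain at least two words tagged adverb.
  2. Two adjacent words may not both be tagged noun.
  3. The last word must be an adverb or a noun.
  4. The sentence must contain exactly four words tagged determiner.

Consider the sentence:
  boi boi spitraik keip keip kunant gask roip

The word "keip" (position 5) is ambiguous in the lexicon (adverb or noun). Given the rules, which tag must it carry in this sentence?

adverb

Candidates per position — 1:boi {determiner}; 2:boi {determiner}; 3:spitraik {determiner}; 4:keip {adverb,noun}; 5:keip {adverb,noun}; 6:kunant {noun}; 7:gask {determiner}; 8:roip {noun}.
Position 4: tagging it noun would leave rule 1 unsatisfiable, so it must be adverb.
Position 5: tagging it noun would leave rule 1 unsatisfiable, so it must be adverb.
The unique satisfying tagging is: determiner determiner determiner adverb adverb noun determiner noun.
Check: rule 1 ✓; rule 2 ✓; rule 3 ✓; rule 4 ✓.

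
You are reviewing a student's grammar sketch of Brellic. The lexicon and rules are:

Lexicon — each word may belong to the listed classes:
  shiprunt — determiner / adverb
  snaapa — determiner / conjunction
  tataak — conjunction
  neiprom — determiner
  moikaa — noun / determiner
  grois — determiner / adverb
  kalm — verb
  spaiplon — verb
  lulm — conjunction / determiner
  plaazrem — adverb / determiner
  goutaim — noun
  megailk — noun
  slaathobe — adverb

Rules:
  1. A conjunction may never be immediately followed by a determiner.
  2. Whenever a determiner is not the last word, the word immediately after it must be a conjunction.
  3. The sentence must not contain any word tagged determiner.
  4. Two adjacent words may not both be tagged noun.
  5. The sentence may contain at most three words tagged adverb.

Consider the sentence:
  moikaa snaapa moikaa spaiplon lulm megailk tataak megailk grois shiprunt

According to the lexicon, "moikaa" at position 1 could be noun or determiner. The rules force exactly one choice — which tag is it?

noun

Candidates per position — 1:moikaa {noun,determiner}; 2:snaapa {determiner,conjunction}; 3:moikaa {noun,determiner}; 4:spaiplon {verb}; 5:lulm {conjunction,determiner}; 6:megailk {noun}; 7:tataak {conjunction}; 8:megailk {noun}; 9:grois {determiner,adverb}; 10:shiprunt {determiner,adverb}.
Position 1: determiner is ruled out by rule 3; that leaves noun.
Position 2: determiner is ruled out by rule 2; that leaves conjunction.
Position 3: determiner is ruled out by rule 1; that leaves noun.
Position 5: determiner is ruled out by rule 2; that leaves conjunction.
Position 9: determiner is ruled out by rule 2; that leaves adverb.
Position 10: determiner is ruled out by rule 3; that leaves adverb.
So the tagging must be: noun conjunction noun verb conjunction noun conjunction noun adverb adverb.
Rule-by-rule: rule 1 ok; rule 2 ok; rule 3 ok; rule 4 ok; rule 5 ok.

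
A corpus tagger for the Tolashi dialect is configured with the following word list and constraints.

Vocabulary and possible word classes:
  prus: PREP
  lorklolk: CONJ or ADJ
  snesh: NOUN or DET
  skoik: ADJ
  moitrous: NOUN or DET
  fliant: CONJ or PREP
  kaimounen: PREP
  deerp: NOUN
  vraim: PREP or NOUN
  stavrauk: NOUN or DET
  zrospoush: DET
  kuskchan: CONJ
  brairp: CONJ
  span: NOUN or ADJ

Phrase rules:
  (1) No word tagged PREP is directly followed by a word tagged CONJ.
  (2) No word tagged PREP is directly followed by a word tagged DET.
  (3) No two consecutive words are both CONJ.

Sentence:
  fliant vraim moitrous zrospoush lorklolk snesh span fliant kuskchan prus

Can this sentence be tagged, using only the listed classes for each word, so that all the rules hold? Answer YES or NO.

Candidates per position — 1:fliant {CONJ,PREP}; 2:vraim {PREP,NOUN}; 3:moitrous {NOUN,DET}; 4:zrospoush {DET}; 5:lorklolk {CONJ,ADJ}; 6:snesh {NOUN,DET}; 7:span {NOUN,ADJ}; 8:fliant {CONJ,PREP}; 9:kuskchan {CONJ}; 10:prus {PREP}.
Every candidate sequence violates at least one rule; no consistent tagging exists.

NO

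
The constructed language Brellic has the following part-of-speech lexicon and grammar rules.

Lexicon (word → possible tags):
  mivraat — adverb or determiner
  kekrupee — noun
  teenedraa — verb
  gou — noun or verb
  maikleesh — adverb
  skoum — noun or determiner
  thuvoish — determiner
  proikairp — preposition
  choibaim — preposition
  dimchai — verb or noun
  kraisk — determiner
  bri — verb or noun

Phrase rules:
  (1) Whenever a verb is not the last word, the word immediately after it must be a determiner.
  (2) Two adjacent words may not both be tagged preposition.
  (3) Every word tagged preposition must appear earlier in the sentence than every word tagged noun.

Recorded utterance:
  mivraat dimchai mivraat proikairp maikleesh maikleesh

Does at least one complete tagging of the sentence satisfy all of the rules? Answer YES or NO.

Candidates per position — 1:mivraat {adverb,determiner}; 2:dimchai {verb,noun}; 3:mivraat {adverb,determiner}; 4:proikairp {preposition}; 5:maikleesh {adverb}; 6:maikleesh {adverb}.
One satisfying assignment: determiner verb determiner preposition adverb adverb.
Verifying each rule — rule 1 satisfied; rule 2 satisfied; rule 3 satisfied.

YES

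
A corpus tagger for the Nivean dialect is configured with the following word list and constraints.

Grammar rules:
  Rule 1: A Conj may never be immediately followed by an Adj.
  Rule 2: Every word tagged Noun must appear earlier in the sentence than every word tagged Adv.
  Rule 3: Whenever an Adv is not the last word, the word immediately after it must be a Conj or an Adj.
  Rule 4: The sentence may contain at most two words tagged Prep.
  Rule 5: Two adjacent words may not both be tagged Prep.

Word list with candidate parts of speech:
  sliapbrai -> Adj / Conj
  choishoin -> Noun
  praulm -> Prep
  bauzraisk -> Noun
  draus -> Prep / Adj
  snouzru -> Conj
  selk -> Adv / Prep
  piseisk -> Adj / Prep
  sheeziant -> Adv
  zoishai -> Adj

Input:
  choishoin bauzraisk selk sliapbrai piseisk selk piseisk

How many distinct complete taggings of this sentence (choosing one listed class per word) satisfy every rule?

Candidates per position — 1:choishoin {Noun}; 2:bauzraisk {Noun}; 3:selk {Adv,Prep}; 4:sliapbrai {Adj,Conj}; 5:piseisk {Adj,Prep}; 6:selk {Adv,Prep}; 7:piseisk {Adj,Prep}.
There are 32 candidate sequences in total.
Checking each against the rules leaves 8 sequences.
Count = 8.

8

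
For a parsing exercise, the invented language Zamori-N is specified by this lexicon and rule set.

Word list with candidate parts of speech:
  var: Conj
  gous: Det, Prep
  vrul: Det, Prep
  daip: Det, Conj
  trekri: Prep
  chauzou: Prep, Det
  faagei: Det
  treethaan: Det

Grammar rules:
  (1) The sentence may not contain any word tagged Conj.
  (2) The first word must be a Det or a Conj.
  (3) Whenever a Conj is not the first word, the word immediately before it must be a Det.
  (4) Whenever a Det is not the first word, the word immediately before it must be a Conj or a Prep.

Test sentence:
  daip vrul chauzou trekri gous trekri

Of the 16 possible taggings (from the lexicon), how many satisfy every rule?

Candidates per position — 1:daip {Det,Conj}; 2:vrul {Det,Prep}; 3:chauzou {Prep,Det}; 4:trekri {Prep}; 5:gous {Det,Prep}; 6:trekri {Prep}.
There are 16 candidate sequences in total.
The sequences that satisfy every rule: Det Prep Prep Prep Det Prep; Det Prep Prep Prep Prep Prep; Det Prep Det Prep Det Prep; Det Prep Det Prep Prep Prep.
Count = 4.

4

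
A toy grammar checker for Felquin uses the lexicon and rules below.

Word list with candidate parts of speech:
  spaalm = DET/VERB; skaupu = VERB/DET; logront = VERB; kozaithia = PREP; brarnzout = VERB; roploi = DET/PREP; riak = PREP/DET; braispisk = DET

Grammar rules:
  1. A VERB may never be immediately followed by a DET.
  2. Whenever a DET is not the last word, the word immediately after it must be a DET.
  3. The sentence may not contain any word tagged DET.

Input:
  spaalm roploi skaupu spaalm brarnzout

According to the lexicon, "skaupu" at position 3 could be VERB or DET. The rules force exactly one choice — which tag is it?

VERB

Candidates per position — 1:spaalm {DET,VERB}; 2:roploi {DET,PREP}; 3:skaupu {VERB,DET}; 4:spaalm {DET,VERB}; 5:brarnzout {VERB}.
Position 1: tagging it DET would leave rule 2 unsatisfiable, so it must be VERB.
Position 2: tagging it DET would leave rule 1 unsatisfiable, so it must be PREP.
Position 3: tagging it DET would leave rule 2 unsatisfiable, so it must be VERB.
Position 4: tagging it DET would leave rule 1 unsatisfiable, so it must be VERB.
The unique satisfying tagging is: VERB PREP VERB VERB VERB.
Rule-by-rule: rule 1 holds; rule 2 holds; rule 3 holds.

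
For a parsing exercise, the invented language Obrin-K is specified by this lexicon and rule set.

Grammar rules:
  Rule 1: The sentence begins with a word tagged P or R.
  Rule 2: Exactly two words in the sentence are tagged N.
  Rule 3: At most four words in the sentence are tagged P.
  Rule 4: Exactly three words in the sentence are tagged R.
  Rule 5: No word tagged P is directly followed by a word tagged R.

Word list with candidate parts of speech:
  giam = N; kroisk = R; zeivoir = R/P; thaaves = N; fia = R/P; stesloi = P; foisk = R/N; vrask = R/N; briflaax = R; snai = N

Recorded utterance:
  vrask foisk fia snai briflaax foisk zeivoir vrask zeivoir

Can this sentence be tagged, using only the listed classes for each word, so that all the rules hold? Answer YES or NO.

Candidates per position — 1:vrask {R,N}; 2:foisk {R,N}; 3:fia {R,P}; 4:snai {N}; 5:briflaax {R}; 6:foisk {R,N}; 7:zeivoir {R,P}; 8:vrask {R,N}; 9:zeivoir {R,P}.
Every candidate sequence violates at least one rule; no consistent tagging exists.

NO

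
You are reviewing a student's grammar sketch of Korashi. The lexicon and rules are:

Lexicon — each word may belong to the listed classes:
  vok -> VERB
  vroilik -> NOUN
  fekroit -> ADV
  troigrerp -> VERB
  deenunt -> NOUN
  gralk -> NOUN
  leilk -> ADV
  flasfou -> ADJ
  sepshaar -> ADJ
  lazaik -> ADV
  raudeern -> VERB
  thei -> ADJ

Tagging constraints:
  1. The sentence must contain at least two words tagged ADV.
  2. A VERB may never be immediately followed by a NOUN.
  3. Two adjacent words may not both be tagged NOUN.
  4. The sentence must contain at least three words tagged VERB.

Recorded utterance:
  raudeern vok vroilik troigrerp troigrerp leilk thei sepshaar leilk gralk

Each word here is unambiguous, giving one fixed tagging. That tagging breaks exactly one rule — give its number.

2

Fixed tagging: VERB VERB NOUN VERB VERB ADV ADJ ADJ ADV NOUN.
Rule check: R1 ok, R2 fails, R3 ok, R4 ok.
Only rule 2 fails.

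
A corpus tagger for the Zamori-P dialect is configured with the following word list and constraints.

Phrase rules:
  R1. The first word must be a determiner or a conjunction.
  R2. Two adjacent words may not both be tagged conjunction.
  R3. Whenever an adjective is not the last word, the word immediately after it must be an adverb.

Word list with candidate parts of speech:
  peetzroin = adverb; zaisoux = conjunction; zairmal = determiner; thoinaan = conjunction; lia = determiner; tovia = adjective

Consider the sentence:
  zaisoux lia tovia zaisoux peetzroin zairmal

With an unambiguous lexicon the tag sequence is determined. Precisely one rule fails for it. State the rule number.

3

Fixed tagging: conjunction determiner adjective conjunction adverb determiner.
Rule check: R1 ok, R2 ok, R3 fails.
Only rule 3 fails.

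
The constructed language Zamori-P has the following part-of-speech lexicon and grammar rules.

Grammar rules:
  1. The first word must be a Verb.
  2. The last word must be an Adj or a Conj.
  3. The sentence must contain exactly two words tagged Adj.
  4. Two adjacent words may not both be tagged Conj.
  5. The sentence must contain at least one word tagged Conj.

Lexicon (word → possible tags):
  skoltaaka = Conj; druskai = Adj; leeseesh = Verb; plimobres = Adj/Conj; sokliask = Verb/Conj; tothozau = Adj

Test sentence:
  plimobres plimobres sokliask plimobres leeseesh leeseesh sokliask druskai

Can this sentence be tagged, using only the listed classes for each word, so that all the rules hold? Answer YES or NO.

NO

Candidates per position — 1:plimobres {Adj,Conj}; 2:plimobres {Adj,Conj}; 3:sokliask {Verb,Conj}; 4:plimobres {Adj,Conj}; 5:leeseesh {Verb}; 6:leeseesh {Verb}; 7:sokliask {Verb,Conj}; 8:druskai {Adj}.
Rule 1 cannot be satisfied by any choice of tags from the lexicon.
So there is no consistent tagging.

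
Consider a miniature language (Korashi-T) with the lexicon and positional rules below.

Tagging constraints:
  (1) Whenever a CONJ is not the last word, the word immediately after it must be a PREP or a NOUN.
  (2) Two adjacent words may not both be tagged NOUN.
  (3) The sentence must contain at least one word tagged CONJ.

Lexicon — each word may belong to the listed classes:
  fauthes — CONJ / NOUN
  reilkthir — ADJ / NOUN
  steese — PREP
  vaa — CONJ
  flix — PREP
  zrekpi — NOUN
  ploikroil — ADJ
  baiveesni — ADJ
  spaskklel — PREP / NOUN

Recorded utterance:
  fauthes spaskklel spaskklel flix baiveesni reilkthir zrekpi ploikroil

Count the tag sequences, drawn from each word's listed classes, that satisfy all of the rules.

Candidates per position — 1:fauthes {CONJ,NOUN}; 2:spaskklel {PREP,NOUN}; 3:spaskklel {PREP,NOUN}; 4:flix {PREP}; 5:baiveesni {ADJ}; 6:reilkthir {ADJ,NOUN}; 7:zrekpi {NOUN}; 8:ploikroil {ADJ}.
There are 16 candidate sequences in total.
The sequences that satisfy every rule: CONJ PREP PREP PREP ADJ ADJ NOUN ADJ; CONJ PREP NOUN PREP ADJ ADJ NOUN ADJ; CONJ NOUN PREP PREP ADJ ADJ NOUN ADJ.
Count = 3.

3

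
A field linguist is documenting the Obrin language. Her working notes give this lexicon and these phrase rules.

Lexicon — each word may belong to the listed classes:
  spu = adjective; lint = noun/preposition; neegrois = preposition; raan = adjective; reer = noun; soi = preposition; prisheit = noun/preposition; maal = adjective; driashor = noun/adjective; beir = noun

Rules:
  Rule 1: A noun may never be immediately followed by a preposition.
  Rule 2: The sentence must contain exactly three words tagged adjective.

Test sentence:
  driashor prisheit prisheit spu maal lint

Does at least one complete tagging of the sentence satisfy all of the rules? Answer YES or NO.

Candidates per position — 1:driashor {noun,adjective}; 2:prisheit {noun,preposition}; 3:prisheit {noun,preposition}; 4:spu {adjective}; 5:maal {adjective}; 6:lint {noun,preposition}.
One satisfying assignment: adjective noun noun adjective adjective preposition.
Check: rule 1 holds; rule 2 holds.

YES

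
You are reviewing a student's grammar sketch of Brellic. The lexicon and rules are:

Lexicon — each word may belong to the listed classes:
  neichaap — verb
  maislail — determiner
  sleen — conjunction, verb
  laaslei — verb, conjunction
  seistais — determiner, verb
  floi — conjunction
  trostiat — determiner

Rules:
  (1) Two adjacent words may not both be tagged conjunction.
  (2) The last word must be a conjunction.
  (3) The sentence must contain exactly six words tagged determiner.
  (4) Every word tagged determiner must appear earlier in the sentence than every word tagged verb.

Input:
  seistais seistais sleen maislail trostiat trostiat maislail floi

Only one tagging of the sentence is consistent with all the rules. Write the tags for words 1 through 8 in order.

Candidates per position — 1:seistais {determiner,verb}; 2:seistais {determiner,verb}; 3:sleen {conjunction,verb}; 4:maislail {determiner}; 5:trostiat {determiner}; 6:trostiat {determiner}; 7:maislail {determiner}; 8:floi {conjunction}.
At position 1, choosing verb makes rule 3 impossible to satisfy; hence determiner.
At position 2, choosing verb makes rule 3 impossible to satisfy; hence determiner.
At position 3, choosing verb makes rule 4 impossible to satisfy; hence conjunction.
The unique satisfying tagging is: determiner determiner conjunction determiner determiner determiner determiner conjunction.
Checking: rule 1 satisfied; rule 2 satisfied; rule 3 satisfied; rule 4 satisfied.

determiner determiner conjunction determiner determiner determiner determiner conjunction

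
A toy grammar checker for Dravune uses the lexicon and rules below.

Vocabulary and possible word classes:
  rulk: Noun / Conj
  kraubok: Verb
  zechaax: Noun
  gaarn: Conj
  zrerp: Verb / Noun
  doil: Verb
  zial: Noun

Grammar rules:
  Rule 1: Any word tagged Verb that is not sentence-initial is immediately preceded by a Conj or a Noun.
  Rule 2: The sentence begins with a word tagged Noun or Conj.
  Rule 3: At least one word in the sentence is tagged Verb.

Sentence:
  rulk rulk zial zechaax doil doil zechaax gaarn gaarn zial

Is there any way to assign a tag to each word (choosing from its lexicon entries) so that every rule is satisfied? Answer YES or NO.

Candidates per position — 1:rulk {Noun,Conj}; 2:rulk {Noun,Conj}; 3:zial {Noun}; 4:zechaax {Noun}; 5:doil {Verb}; 6:doil {Verb}; 7:zechaax {Noun}; 8:gaarn {Conj}; 9:gaarn {Conj}; 10:zial {Noun}.
Rule 1 cannot be satisfied by any choice of tags from the lexicon.
So there is no consistent tagging.

NO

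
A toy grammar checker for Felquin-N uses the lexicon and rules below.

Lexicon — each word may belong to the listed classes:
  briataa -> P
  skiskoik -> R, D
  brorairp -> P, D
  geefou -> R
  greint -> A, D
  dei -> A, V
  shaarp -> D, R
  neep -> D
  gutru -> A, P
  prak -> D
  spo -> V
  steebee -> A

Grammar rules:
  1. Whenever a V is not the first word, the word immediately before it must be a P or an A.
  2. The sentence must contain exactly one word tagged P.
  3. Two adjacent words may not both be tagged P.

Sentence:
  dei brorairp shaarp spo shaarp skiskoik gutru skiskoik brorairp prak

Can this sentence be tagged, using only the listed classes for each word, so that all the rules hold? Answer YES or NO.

Candidates per position — 1:dei {A,V}; 2:brorairp {P,D}; 3:shaarp {D,R}; 4:spo {V}; 5:shaarp {D,R}; 6:skiskoik {R,D}; 7:gutru {A,P}; 8:skiskoik {R,D}; 9:brorairp {P,D}; 10:prak {D}.
Rule 1 cannot be satisfied by any choice of tags from the lexicon.
So there is no consistent tagging.

NO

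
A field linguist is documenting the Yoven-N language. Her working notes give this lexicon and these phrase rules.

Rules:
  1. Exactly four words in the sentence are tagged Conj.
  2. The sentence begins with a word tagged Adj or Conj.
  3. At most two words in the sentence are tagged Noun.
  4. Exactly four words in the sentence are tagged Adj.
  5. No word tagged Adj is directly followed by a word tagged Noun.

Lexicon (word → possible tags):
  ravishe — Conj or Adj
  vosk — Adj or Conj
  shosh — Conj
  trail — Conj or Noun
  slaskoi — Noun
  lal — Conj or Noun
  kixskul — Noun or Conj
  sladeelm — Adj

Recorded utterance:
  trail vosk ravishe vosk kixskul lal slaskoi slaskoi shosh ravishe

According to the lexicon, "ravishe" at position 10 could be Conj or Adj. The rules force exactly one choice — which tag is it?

Candidates per position — 1:trail {Conj,Noun}; 2:vosk {Adj,Conj}; 3:ravishe {Conj,Adj}; 4:vosk {Adj,Conj}; 5:kixskul {Noun,Conj}; 6:lal {Conj,Noun}; 7:slaskoi {Noun}; 8:slaskoi {Noun}; 9:shosh {Conj}; 10:ravishe {Conj,Adj}.
At position 1, choosing Noun makes rule 2 impossible to satisfy; hence Conj.
At position 2, choosing Conj makes rule 4 impossible to satisfy; hence Adj.
At position 3, choosing Conj makes rule 4 impossible to satisfy; hence Adj.
At position 4, choosing Conj makes rule 4 impossible to satisfy; hence Adj.
At position 5, choosing Noun makes rule 3 impossible to satisfy; hence Conj.
At position 6, choosing Noun makes rule 3 impossible to satisfy; hence Conj.
At position 10, choosing Conj makes rule 1 impossible to satisfy; hence Adj.
The only consistent sequence is: Conj Adj Adj Adj Conj Conj Noun Noun Conj Adj.
Rule-by-rule: rule 1 ✓; rule 2 ✓; rule 3 ✓; rule 4 ✓; rule 5 ✓.

Adj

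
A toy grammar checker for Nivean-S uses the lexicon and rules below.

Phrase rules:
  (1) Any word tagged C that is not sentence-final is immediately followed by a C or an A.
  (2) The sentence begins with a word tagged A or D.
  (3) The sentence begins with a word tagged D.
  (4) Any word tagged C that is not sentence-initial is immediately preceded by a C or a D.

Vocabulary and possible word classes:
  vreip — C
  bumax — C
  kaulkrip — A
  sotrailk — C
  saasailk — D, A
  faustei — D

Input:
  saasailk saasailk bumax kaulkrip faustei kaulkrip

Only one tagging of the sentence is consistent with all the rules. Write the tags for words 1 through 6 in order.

D D C A D A

Candidates per position — 1:saasailk {D,A}; 2:saasailk {D,A}; 3:bumax {C}; 4:kaulkrip {A}; 5:faustei {D}; 6:kaulkrip {A}.
At position 1, choosing A makes rule 3 impossible to satisfy; hence D.
At position 2, choosing A makes rule 4 impossible to satisfy; hence D.
The only consistent sequence is: D D C A D A.
Rule-by-rule: rule 1 satisfied; rule 2 satisfied; rule 3 satisfied; rule 4 satisfied.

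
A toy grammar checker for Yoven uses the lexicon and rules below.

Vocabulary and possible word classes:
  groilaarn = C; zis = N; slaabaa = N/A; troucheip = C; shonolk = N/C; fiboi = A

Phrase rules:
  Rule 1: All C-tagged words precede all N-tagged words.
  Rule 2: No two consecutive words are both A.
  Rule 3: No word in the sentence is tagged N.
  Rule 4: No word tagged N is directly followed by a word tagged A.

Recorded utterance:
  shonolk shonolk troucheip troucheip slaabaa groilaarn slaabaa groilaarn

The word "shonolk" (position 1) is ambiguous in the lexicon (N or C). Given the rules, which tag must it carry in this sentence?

Candidates per position — 1:shonolk {N,C}; 2:shonolk {N,C}; 3:troucheip {C}; 4:troucheip {C}; 5:slaabaa {N,A}; 6:groilaarn {C}; 7:slaabaa {N,A}; 8:groilaarn {C}.
Position 1: tagging it N would leave rule 1 unsatisfiable, so it must be C.
Position 2: tagging it N would leave rule 1 unsatisfiable, so it must be C.
Position 5: tagging it N would leave rule 1 unsatisfiable, so it must be A.
Position 7: tagging it N would leave rule 1 unsatisfiable, so it must be A.
That leaves exactly one tagging: C C C C A C A C.
Checking: rule 1 ok; rule 2 ok; rule 3 ok; rule 4 ok.

C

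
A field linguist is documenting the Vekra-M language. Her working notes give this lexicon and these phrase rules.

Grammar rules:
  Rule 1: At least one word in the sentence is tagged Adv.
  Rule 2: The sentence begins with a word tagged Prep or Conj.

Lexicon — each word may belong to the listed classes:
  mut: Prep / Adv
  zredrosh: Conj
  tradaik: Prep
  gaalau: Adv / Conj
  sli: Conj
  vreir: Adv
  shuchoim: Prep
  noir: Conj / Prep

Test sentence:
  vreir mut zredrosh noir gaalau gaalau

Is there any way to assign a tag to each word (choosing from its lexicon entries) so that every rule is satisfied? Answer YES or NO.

NO

Candidates per position — 1:vreir {Adv}; 2:mut {Prep,Adv}; 3:zredrosh {Conj}; 4:noir {Conj,Prep}; 5:gaalau {Adv,Conj}; 6:gaalau {Adv,Conj}.
Rule 2 cannot be satisfied by any choice of tags from the lexicon.
So there is no consistent tagging.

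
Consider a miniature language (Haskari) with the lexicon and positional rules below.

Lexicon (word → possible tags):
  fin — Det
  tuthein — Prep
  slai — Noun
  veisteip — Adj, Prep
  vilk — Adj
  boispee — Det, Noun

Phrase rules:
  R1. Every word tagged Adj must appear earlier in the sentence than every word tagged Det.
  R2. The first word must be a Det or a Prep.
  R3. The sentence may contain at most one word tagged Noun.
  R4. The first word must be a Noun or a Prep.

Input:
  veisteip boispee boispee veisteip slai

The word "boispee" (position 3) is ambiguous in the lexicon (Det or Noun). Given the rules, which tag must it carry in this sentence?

Candidates per position — 1:veisteip {Adj,Prep}; 2:boispee {Det,Noun}; 3:boispee {Det,Noun}; 4:veisteip {Adj,Prep}; 5:slai {Noun}.
Position 1: tagging it Adj would leave rule 2 unsatisfiable, so it must be Prep.
Position 2: tagging it Noun would leave rule 3 unsatisfiable, so it must be Det.
Position 3: tagging it Noun would leave rule 3 unsatisfiable, so it must be Det.
Position 4: tagging it Adj would leave rule 1 unsatisfiable, so it must be Prep.
So the tagging must be: Prep Det Det Prep Noun.
Check: rule 1 satisfied; rule 2 satisfied; rule 3 satisfied; rule 4 satisfied.

Det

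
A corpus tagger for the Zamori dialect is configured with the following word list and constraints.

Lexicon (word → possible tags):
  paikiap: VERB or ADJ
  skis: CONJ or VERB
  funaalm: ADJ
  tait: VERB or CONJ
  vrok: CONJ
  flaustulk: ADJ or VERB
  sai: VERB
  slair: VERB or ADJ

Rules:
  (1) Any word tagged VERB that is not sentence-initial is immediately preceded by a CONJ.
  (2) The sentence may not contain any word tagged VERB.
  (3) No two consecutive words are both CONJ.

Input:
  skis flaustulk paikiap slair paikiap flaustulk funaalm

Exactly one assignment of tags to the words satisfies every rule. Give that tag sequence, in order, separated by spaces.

Candidates per position — 1:skis {CONJ,VERB}; 2:flaustulk {ADJ,VERB}; 3:paikiap {VERB,ADJ}; 4:slair {VERB,ADJ}; 5:paikiap {VERB,ADJ}; 6:flaustulk {ADJ,VERB}; 7:funaalm {ADJ}.
If word 1 were VERB, no tagging could satisfy rule 2; so word 1 is CONJ.
If word 2 were VERB, no tagging could satisfy rule 2; so word 2 is ADJ.
If word 3 were VERB, no tagging could satisfy rule 1; so word 3 is ADJ.
If word 4 were VERB, no tagging could satisfy rule 1; so word 4 is ADJ.
If word 5 were VERB, no tagging could satisfy rule 1; so word 5 is ADJ.
If word 6 were VERB, no tagging could satisfy rule 1; so word 6 is ADJ.
That leaves exactly one tagging: CONJ ADJ ADJ ADJ ADJ ADJ ADJ.
Check: rule 1 holds; rule 2 holds; rule 3 holds.

CONJ ADJ ADJ ADJ ADJ ADJ ADJ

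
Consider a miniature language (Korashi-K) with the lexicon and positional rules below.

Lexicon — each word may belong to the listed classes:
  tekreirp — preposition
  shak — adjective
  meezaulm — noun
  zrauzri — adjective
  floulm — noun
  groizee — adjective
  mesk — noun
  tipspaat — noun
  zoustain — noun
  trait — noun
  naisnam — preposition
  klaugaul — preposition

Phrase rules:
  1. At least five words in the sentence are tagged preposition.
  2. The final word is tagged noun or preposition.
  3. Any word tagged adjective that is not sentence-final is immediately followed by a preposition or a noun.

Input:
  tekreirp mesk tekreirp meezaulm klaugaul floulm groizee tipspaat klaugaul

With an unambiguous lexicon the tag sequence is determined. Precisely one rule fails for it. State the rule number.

1

Fixed tagging: preposition noun preposition noun preposition noun adjective noun preposition.
Rule check: R1 fail, R2 pass, R3 pass.
Only rule 1 fails.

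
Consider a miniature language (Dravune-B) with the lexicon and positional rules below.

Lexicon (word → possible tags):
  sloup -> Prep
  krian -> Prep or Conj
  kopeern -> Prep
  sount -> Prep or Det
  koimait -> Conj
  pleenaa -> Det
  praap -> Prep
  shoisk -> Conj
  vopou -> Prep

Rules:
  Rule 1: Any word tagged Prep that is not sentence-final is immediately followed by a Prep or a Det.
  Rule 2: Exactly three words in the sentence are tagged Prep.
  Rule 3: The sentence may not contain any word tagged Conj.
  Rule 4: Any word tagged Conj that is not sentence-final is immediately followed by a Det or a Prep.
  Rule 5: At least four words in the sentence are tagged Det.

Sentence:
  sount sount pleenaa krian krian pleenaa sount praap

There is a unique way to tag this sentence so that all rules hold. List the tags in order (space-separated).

Det Det Det Prep Prep Det Det Prep

Candidates per position — 1:sount {Prep,Det}; 2:sount {Prep,Det}; 3:pleenaa {Det}; 4:krian {Prep,Conj}; 5:krian {Prep,Conj}; 6:pleenaa {Det}; 7:sount {Prep,Det}; 8:praap {Prep}.
Position 4: Conj is ruled out by rule 3; that leaves Prep.
Position 5: Conj is ruled out by rule 1; that leaves Prep.
Position 7: Prep is ruled out by rule 2; that leaves Det.
Position 1: Prep is ruled out by rule 2; that leaves Det.
Position 2: Prep is ruled out by rule 2; that leaves Det.
The unique satisfying tagging is: Det Det Det Prep Prep Det Det Prep.
Verifying each rule — rule 1 holds; rule 2 holds; rule 3 holds; rule 4 holds; rule 5 holds.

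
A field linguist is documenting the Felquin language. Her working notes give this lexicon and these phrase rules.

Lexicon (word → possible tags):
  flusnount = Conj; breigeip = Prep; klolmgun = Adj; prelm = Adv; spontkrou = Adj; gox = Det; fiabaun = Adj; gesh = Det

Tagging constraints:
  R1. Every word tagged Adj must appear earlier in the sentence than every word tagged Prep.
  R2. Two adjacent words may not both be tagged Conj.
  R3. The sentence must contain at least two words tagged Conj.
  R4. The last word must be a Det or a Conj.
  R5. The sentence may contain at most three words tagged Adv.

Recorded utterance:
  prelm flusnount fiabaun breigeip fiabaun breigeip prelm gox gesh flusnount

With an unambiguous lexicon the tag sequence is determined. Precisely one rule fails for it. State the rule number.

1

Fixed tagging: Adv Conj Adj Prep Adj Prep Adv Det Det Conj.
Checking each rule: R1 fails, R2 ok, R3 ok, R4 ok, R5 ok.
Only rule 1 fails.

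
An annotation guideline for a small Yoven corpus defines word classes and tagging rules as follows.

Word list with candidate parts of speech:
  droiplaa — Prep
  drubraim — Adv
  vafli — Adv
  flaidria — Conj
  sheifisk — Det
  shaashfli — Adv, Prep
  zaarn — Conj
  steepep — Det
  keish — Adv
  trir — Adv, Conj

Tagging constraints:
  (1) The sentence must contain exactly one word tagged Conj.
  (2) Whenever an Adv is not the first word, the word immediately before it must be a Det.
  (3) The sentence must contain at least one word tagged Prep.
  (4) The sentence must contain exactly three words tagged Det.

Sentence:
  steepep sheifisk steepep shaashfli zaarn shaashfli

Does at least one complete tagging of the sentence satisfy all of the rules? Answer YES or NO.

Candidates per position — 1:steepep {Det}; 2:sheifisk {Det}; 3:steepep {Det}; 4:shaashfli {Adv,Prep}; 5:zaarn {Conj}; 6:shaashfli {Adv,Prep}.
One satisfying assignment: Det Det Det Prep Conj Prep.
Verifying each rule — rule 1 satisfied; rule 2 satisfied; rule 3 satisfied; rule 4 satisfied.

YES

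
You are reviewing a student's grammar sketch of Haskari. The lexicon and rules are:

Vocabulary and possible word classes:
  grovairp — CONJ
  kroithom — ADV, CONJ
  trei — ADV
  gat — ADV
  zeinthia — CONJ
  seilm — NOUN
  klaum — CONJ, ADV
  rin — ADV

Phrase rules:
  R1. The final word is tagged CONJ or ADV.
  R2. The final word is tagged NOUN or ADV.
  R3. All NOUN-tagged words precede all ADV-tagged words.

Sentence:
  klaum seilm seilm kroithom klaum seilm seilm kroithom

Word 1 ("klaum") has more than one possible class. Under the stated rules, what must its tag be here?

CONJ

Candidates per position — 1:klaum {CONJ,ADV}; 2:seilm {NOUN}; 3:seilm {NOUN}; 4:kroithom {ADV,CONJ}; 5:klaum {CONJ,ADV}; 6:seilm {NOUN}; 7:seilm {NOUN}; 8:kroithom {ADV,CONJ}.
At position 1, choosing ADV makes rule 3 impossible to satisfy; hence CONJ.
At position 4, choosing ADV makes rule 3 impossible to satisfy; hence CONJ.
At position 5, choosing ADV makes rule 3 impossible to satisfy; hence CONJ.
At position 8, choosing CONJ makes rule 2 impossible to satisfy; hence ADV.
The only consistent sequence is: CONJ NOUN NOUN CONJ CONJ NOUN NOUN ADV.
Check: rule 1 holds; rule 2 holds; rule 3 holds.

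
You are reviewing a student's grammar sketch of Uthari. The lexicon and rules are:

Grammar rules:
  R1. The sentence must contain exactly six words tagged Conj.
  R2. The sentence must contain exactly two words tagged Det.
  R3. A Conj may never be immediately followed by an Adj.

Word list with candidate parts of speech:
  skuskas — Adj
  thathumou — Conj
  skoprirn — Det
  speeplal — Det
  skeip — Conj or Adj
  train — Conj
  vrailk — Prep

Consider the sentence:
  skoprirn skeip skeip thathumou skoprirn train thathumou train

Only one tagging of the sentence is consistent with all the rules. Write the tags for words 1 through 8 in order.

Det Conj Conj Conj Det Conj Conj Conj

Candidates per position — 1:skoprirn {Det}; 2:skeip {Conj,Adj}; 3:skeip {Conj,Adj}; 4:thathumou {Conj}; 5:skoprirn {Det}; 6:train {Conj}; 7:thathumou {Conj}; 8:train {Conj}.
If word 2 were Adj, no tagging could satisfy rule 1; so word 2 is Conj.
If word 3 were Adj, no tagging could satisfy rule 1; so word 3 is Conj.
So the tagging must be: Det Conj Conj Conj Det Conj Conj Conj.
Rule-by-rule: rule 1 satisfied; rule 2 satisfied; rule 3 satisfied.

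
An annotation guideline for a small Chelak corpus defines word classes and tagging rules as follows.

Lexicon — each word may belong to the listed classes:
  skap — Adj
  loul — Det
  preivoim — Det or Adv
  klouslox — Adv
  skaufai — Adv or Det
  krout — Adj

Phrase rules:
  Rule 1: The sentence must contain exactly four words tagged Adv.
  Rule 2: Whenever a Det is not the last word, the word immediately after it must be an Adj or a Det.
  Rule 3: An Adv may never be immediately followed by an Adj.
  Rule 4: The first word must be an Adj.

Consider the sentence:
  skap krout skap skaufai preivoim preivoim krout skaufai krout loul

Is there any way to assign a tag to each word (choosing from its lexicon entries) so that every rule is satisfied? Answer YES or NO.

Candidates per position — 1:skap {Adj}; 2:krout {Adj}; 3:skap {Adj}; 4:skaufai {Adv,Det}; 5:preivoim {Det,Adv}; 6:preivoim {Det,Adv}; 7:krout {Adj}; 8:skaufai {Adv,Det}; 9:krout {Adj}; 10:loul {Det}.
Every candidate sequence violates at least one rule; no consistent tagging exists.

NO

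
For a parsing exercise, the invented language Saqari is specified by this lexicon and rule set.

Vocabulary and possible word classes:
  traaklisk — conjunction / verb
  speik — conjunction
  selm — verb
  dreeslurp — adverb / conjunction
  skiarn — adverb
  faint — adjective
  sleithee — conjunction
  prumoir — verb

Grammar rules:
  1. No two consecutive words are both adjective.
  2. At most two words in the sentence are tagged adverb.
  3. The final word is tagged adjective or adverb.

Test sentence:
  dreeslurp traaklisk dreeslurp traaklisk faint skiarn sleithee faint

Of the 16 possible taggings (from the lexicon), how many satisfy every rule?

Candidates per position — 1:dreeslurp {adverb,conjunction}; 2:traaklisk {conjunction,verb}; 3:dreeslurp {adverb,conjunction}; 4:traaklisk {conjunction,verb}; 5:faint {adjective}; 6:skiarn {adverb}; 7:sleithee {conjunction}; 8:faint {adjective}.
There are 16 candidate sequences in total.
Checking each against the rules leaves 12 sequences.
Count = 12.

12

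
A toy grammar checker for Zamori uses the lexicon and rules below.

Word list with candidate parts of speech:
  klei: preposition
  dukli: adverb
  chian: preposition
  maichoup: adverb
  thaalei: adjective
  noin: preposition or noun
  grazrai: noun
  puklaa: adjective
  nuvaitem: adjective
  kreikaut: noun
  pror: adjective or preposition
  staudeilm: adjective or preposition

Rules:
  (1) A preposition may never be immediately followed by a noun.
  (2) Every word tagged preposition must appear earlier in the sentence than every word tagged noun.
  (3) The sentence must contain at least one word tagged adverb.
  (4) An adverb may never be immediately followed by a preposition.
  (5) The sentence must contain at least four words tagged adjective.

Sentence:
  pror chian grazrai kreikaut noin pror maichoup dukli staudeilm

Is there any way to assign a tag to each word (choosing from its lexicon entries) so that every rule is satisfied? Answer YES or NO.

NO

Candidates per position — 1:pror {adjective,preposition}; 2:chian {preposition}; 3:grazrai {noun}; 4:kreikaut {noun}; 5:noin {preposition,noun}; 6:pror {adjective,preposition}; 7:maichoup {adverb}; 8:dukli {adverb}; 9:staudeilm {adjective,preposition}.
Rule 1 cannot be satisfied by any choice of tags from the lexicon.
So there is no consistent tagging.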